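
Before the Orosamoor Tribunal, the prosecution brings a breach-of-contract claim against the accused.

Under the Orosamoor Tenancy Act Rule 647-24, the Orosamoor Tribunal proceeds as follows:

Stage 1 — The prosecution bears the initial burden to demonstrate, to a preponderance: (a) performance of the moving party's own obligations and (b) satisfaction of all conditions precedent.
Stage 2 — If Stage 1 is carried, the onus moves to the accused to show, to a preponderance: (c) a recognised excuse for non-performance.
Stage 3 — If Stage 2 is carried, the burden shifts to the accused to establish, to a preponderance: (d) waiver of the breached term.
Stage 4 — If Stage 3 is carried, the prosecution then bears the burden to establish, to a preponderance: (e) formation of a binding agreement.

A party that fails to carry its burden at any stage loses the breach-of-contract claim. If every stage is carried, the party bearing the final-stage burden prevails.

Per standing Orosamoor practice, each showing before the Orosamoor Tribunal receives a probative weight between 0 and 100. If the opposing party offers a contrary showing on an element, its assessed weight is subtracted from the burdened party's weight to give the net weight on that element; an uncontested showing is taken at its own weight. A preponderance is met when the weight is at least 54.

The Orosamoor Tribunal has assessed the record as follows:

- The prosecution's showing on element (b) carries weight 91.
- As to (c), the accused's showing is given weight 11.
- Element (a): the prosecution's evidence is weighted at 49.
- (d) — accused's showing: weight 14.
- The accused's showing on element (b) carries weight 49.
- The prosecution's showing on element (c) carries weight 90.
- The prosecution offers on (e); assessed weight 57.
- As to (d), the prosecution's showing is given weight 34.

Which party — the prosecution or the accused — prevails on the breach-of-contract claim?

Stage 1 (prosecution, a preponderance, weight is at least 54): (a) 49 < 54 — fails; (b) net 91−49=42 < 54 — fails.
  The prosecution does not carry Stage 1.
So the accused prevails.

accused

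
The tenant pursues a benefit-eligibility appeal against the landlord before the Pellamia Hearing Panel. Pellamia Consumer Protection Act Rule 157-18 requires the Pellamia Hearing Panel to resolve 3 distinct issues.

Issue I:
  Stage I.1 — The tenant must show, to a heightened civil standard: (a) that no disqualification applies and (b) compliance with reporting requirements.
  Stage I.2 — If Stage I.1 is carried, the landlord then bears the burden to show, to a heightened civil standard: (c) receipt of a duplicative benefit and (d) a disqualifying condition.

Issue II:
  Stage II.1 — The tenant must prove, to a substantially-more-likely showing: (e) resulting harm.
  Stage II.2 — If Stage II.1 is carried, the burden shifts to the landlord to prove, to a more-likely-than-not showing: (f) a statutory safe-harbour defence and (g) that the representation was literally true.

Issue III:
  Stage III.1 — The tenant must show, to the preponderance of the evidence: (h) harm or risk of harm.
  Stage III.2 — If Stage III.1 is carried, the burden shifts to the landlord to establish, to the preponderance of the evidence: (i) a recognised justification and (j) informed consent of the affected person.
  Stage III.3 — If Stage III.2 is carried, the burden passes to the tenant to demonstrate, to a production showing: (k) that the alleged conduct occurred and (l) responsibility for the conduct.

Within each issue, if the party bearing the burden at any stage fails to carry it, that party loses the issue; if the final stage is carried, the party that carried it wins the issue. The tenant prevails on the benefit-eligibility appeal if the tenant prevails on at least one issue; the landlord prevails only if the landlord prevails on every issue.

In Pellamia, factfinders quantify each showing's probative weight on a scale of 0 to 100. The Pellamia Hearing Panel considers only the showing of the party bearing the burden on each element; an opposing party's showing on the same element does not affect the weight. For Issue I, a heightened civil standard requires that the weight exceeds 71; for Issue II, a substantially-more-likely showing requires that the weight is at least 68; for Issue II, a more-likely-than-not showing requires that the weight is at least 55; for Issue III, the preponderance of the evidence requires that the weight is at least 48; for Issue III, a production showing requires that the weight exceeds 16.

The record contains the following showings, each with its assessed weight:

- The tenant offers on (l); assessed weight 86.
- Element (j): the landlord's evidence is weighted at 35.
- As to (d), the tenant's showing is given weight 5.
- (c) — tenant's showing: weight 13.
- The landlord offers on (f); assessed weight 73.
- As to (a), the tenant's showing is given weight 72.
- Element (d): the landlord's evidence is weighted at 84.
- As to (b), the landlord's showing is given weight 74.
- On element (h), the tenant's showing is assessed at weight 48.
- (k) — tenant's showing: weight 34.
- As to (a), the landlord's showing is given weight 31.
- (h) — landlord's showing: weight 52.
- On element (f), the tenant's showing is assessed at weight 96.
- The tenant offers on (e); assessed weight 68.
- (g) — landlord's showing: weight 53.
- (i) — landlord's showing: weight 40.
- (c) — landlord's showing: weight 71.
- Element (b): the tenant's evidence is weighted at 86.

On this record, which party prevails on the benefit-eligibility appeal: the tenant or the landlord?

— Issue I —
Stage I.1 (tenant, a heightened civil standard, weight exceeds 71): (a) 72 (landlord's 31 disregarded) > 71 — meets; (b) 86 (landlord's 74 disregarded) > 71 — meets.
  Stage I.1 is satisfied; the onus moves to the landlord.
Stage I.2 (landlord, a heightened civil standard, weight exceeds 71): (c) 71 (tenant's 13 disregarded) ≤ 71 — fails; (d) 84 (tenant's 5 disregarded) > 71 — meets.
  The landlord does not carry Stage I.2.
So the tenant prevails on this issue.
— Issue II —
Stage II.1 (tenant, a substantially-more-likely showing, weight is at least 68): (e) 68 ≥ 68 — meets.
  All elements met. The burden passes to the landlord.
Stage II.2 (landlord, a more-likely-than-not showing, weight is at least 55): (f) 73 (tenant's 96 disregarded) ≥ 55 — meets; (g) 53 < 55 — fails.
  The landlord does not carry Stage II.2.
So the tenant prevails on this issue.
— Issue III —
Stage III.1 (tenant, the preponderance of the evidence, weight is at least 48): (h) 48 (landlord's 52 disregarded) ≥ 48 — meets.
  Stage III.1 carried; the burden shifts to the landlord.
Stage III.2 (landlord, the preponderance of the evidence, weight is at least 48): (i) 40 < 48 — fails; (j) 35 < 48 — fails.
  The landlord does not carry Stage III.2.
The analysis ends at Stage III.2; the tenant prevails on this issue.
Per-issue: Issue I → tenant; Issue II → tenant; Issue III → tenant. The tenant must prevail on at least one issue; overall, the tenant prevails.

tenant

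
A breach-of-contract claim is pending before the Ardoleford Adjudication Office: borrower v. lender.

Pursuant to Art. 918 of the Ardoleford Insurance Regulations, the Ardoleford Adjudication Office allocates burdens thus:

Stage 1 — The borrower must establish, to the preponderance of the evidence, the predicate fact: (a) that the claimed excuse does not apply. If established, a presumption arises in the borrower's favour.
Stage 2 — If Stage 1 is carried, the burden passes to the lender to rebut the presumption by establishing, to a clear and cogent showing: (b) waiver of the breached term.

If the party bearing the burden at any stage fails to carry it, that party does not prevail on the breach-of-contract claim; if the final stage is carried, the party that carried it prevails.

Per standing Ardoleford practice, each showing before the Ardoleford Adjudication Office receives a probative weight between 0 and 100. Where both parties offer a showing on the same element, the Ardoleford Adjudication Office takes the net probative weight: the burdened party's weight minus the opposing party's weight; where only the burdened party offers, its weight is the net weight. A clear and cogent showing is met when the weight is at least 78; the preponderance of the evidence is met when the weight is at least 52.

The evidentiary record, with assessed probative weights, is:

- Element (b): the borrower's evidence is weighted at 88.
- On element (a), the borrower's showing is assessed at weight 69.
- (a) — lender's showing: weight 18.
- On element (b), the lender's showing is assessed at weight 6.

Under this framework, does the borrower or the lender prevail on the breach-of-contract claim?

Stage 1 (borrower, the preponderance of the evidence, weight is at least 52): (a) net 69−18=51 < 52 — fails.
  Stage 1 not carried; the borrower fails its burden.
The lender prevails.

lender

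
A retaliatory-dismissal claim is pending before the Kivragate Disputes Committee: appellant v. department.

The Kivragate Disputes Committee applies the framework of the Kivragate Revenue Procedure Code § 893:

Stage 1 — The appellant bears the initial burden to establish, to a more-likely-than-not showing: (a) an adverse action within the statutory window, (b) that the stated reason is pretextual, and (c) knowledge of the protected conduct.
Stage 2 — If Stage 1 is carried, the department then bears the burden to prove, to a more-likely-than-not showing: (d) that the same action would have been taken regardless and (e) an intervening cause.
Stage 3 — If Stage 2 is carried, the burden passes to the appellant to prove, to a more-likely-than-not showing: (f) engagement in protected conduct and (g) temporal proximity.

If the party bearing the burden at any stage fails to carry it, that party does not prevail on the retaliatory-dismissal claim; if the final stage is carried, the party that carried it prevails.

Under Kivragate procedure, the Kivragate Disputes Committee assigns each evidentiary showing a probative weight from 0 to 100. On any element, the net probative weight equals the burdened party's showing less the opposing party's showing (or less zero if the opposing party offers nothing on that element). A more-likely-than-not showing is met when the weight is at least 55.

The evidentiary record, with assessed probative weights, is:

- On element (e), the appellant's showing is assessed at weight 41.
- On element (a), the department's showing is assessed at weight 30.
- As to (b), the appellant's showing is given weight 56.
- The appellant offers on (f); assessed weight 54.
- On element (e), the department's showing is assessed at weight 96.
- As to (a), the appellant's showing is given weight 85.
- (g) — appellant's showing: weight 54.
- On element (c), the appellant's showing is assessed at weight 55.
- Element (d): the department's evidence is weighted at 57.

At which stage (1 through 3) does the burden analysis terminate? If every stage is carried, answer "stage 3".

Stage 1 — burden on appellant; standard: a more-likely-than-not showing (weight is at least 55).
    (a): 85 − 30 = 55 ≥ 55 [met]
    (b): 56 ≥ 55 [met]
    (c): 55 ≥ 55 [met]
  All elements met. The burden passes to the department.
Stage 2 — burden on department; standard: a more-likely-than-not showing (weight is at least 55).
    (d): 57 ≥ 55 [met]
    (e): 96 − 41 = 55 ≥ 55 [met]
  The department carries Stage 2; the appellant now bears the burden.
Stage 3 — burden on appellant; standard: a more-likely-than-not showing (weight is at least 55).
    (f): 54 < 55 [not met]
    (g): 54 < 55 [not met]
  Stage 3 not carried; the appellant fails its burden.
The analysis ends at Stage 3; the department prevails.

stage 3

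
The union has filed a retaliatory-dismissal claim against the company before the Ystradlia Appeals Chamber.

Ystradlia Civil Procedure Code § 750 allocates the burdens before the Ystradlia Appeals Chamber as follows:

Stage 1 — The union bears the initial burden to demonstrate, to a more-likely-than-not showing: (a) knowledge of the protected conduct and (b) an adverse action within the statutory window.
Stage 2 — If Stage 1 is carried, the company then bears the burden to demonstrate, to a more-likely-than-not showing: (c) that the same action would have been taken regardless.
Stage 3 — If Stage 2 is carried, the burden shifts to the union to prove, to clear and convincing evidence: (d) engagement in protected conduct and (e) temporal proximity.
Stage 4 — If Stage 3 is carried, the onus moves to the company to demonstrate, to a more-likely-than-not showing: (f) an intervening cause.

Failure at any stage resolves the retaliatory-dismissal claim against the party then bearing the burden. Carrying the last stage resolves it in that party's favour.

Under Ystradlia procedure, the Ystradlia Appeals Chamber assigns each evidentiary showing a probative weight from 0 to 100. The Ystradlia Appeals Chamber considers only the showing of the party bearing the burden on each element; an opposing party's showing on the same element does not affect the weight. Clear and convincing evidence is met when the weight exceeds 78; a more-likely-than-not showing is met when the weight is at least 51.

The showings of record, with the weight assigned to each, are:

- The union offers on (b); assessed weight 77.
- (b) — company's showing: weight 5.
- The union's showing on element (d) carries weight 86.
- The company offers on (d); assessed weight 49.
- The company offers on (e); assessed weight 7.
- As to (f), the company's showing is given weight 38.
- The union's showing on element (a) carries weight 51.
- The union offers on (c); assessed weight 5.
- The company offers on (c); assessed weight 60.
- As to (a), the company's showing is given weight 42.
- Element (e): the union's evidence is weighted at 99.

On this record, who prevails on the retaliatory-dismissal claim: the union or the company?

union

Stage 1 (union, a more-likely-than-not showing, weight is at least 51): (a) 51 (company's 42 disregarded) ≥ 51 — meets; (b) 77 (company's 5 disregarded) ≥ 51 — meets.
  Stage 1 carried; the burden shifts to the company.
Stage 2 (company, a more-likely-than-not showing, weight is at least 51): (c) 60 (union's 5 disregarded) ≥ 51 — meets.
  Stage 2 carried; the burden shifts to the union.
Stage 3 (union, clear and convincing evidence, weight exceeds 78): (d) 86 (company's 49 disregarded) > 78 — meets; (e) 99 (company's 7 disregarded) > 78 — meets.
  Stage 3 is satisfied; the onus moves to the company.
Stage 4 (company, a more-likely-than-not showing, weight is at least 51): (f) 38 < 51 — fails.
  Stage 4 not carried; the company fails its burden.
The analysis ends at Stage 4; the union prevails.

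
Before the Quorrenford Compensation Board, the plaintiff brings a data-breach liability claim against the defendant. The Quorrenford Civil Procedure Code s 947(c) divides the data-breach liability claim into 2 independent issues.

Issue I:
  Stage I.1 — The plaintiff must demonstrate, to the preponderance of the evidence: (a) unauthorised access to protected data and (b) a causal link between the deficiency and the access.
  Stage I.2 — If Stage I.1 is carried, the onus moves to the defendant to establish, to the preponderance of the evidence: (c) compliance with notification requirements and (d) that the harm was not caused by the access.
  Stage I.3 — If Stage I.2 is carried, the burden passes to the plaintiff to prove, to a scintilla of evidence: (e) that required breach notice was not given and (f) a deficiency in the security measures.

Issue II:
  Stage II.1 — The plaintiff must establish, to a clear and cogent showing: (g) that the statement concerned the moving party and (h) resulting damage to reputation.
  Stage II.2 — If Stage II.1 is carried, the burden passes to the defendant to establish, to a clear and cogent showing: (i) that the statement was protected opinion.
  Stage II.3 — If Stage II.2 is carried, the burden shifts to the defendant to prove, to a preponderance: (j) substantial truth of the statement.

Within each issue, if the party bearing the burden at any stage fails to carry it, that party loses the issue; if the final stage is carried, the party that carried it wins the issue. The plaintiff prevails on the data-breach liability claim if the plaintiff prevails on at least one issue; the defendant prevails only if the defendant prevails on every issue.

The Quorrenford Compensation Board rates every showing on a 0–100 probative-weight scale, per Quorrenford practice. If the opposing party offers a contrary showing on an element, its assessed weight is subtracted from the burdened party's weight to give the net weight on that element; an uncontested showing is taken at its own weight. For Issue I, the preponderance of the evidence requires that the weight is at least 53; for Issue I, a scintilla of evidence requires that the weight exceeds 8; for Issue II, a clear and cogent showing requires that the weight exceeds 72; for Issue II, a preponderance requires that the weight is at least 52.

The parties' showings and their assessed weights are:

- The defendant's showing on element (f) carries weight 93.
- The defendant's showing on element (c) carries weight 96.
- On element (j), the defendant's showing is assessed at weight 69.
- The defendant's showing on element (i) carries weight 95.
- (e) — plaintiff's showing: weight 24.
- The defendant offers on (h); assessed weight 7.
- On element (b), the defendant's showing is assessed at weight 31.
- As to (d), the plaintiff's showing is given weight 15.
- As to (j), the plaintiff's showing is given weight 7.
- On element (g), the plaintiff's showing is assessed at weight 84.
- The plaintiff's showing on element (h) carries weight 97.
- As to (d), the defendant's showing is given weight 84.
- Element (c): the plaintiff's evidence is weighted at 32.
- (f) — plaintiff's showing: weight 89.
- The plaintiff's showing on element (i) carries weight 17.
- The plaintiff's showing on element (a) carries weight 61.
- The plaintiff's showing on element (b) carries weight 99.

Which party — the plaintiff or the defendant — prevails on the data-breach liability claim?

— Issue I —
At Stage I.1 the plaintiff must meet the preponderance of the evidence (weight is at least 53): on (a) the weight is 61, which does reach 53, so (a) meets the standard; on (b) the weight is 99 less the opposing 31 gives net 68, ≥ 53, so (b) meets the standard.
  The plaintiff carries Stage I.1; the defendant now bears the burden.
At Stage I.2 the defendant must meet the preponderance of the evidence (weight is at least 53): on (c) the weight is 96 less the opposing 32 gives net 64, which does reach 53, so (c) meets the standard; on (d) the weight is 84 less the opposing 15 gives net 69, ≥ 53, so (d) meets the standard.
  Stage I.2 is satisfied; the onus moves to the plaintiff.
At Stage I.3 the plaintiff must meet a scintilla of evidence (weight exceeds 8): on (e) the weight is 24, > 8, so (e) meets the standard; on (f) the weight is 89 less the opposing 93 gives net -4, ≤ 8, so (f) does not meet the standard.
  Not every element is met, so the plaintiff fails to carry Stage I.3.
So the defendant prevails on this issue.
— Issue II —
At Stage II.1 the plaintiff must meet a clear and cogent showing (weight exceeds 72): on (g) the weight is 84, > 72, so (g) meets the standard; on (h) the weight is 97 less the opposing 7 gives net 90, > 72, so (h) meets the standard.
  Stage II.1 is satisfied; the onus moves to the defendant.
At Stage II.2 the defendant must meet a clear and cogent showing (weight exceeds 72): on (i) the weight is 95 less the opposing 17 gives net 78, > 72, so (i) meets the standard.
  Stage II.2 carried; the burden remains with the defendant.
At Stage II.3 the defendant must meet a preponderance (weight is at least 52): on (j) the weight is 69 less the opposing 7 gives net 62, ≥ 52, so (j) meets the standard.
  Stage II.3 carried; the final stage is satisfied.
With every stage satisfied, the defendant prevails on this issue.
Per-issue: Issue I → defendant; Issue II → defendant. The plaintiff must prevail on at least one issue; overall, the defendant prevails.

defendant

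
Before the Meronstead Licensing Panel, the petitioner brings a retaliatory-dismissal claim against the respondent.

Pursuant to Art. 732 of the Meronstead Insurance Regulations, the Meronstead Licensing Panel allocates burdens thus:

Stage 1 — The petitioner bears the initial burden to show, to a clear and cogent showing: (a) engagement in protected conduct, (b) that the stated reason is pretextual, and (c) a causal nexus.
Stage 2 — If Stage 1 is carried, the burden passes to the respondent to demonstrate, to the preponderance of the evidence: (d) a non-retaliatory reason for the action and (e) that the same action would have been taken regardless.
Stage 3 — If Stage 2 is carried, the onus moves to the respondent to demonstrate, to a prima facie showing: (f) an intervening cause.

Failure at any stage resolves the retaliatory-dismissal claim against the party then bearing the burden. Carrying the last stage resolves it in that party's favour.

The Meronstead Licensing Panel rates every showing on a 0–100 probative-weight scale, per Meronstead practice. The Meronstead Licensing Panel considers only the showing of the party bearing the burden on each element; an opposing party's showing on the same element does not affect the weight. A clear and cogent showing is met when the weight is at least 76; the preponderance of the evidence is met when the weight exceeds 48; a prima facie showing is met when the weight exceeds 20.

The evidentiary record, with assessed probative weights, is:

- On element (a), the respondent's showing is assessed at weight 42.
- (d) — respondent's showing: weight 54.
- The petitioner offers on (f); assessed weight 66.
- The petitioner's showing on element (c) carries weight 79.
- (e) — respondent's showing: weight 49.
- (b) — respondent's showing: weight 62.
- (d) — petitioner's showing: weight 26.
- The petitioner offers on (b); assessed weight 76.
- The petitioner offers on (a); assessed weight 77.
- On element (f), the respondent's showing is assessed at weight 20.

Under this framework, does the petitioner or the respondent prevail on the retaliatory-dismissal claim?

petitioner

Stage 1 — burden on petitioner; standard: a clear and cogent showing (weight is at least 76).
    (a): 77 (respondent's 42 disregarded) ≥ 76 [met]
    (b): 76 (respondent's 62 disregarded) ≥ 76 [met]
    (c): 79 ≥ 76 [met]
  Stage 1 carried; the burden shifts to the respondent.
Stage 2 — burden on respondent; standard: the preponderance of the evidence (weight exceeds 48).
    (d): 54 (petitioner's 26 disregarded) > 48 [met]
    (e): 49 > 48 [met]
  Stage 2 carried; the burden remains with the respondent.
Stage 3 — burden on respondent; standard: a prima facie showing (weight exceeds 20).
    (f): 20 (petitioner's 66 disregarded) ≤ 20 [not met]
  Stage 3 not carried; the respondent fails its burden.
The petitioner prevails.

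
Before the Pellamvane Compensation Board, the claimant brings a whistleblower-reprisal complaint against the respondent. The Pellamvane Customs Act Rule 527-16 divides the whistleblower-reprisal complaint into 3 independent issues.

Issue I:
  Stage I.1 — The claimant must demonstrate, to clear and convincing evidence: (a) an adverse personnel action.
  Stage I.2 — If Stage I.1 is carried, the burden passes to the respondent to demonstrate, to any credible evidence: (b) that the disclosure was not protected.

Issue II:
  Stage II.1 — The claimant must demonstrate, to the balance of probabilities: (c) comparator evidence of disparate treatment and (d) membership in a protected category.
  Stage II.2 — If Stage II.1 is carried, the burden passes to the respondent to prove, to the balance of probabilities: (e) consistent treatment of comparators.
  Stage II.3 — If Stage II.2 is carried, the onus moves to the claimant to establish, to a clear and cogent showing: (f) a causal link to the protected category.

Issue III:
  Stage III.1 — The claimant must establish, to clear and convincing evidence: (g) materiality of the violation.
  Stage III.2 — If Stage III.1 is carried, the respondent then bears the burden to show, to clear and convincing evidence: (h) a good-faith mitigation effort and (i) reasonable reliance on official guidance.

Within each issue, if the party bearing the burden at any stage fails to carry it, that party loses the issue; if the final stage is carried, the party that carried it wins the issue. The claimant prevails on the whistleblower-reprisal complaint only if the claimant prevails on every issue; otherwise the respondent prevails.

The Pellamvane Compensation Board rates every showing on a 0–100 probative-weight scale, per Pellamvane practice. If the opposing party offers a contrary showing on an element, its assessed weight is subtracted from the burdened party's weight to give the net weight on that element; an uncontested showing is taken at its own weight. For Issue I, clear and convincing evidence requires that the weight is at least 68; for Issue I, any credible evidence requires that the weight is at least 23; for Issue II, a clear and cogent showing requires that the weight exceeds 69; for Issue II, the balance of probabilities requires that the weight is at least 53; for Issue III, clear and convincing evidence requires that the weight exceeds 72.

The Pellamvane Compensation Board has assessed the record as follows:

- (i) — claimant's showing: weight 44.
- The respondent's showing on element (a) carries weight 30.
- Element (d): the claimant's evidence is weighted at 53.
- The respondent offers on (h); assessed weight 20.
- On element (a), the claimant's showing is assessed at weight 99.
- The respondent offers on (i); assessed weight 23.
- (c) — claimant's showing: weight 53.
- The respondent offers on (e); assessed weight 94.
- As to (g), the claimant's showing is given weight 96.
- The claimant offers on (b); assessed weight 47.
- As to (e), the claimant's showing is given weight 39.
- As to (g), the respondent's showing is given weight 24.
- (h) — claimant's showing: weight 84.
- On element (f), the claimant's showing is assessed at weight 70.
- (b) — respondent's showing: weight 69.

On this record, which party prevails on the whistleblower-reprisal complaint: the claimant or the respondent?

— Issue I —
Stage I.1 — burden on claimant; standard: clear and convincing evidence (weight is at least 68).
    (a): 99 − 30 = 69 ≥ 68 [met]
  Stage I.1 carried; the burden shifts to the respondent.
Stage I.2 — burden on respondent; standard: any credible evidence (weight is at least 23).
    (b): 69 − 47 = 22 < 23 [not met]
  Stage I.2 not carried; the respondent fails its burden.
So the claimant prevails on this issue.
— Issue II —
At Stage II.1 the claimant must meet the balance of probabilities (weight is at least 53): on (c) the weight is 53, which does reach 53, so (c) meets the standard; on (d) the weight is 53, which does reach 53, so (d) meets the standard.
  Stage II.1 is satisfied; the onus moves to the respondent.
At Stage II.2 the respondent must meet the balance of probabilities (weight is at least 53): on (e) the weight is 94 less the opposing 39 gives net 55, which does reach 53, so (e) meets the standard.
  The respondent carries Stage II.2; the claimant now bears the burden.
At Stage II.3 the claimant must meet a clear and cogent showing (weight exceeds 69): on (f) the weight is 70, > 69, so (f) meets the standard.
  Stage II.3 carried; the final stage is satisfied.
Every stage carried; the claimant prevails on this issue.
— Issue III —
Stage III.1 — burden on claimant; standard: clear and convincing evidence (weight exceeds 72).
    (g): 96 − 24 = 72 ≤ 72 [not met]
  Not every element is met, so the claimant fails to carry Stage III.1.
The analysis ends at Stage III.1; the respondent prevails on this issue.
Per-issue: Issue I → claimant; Issue II → claimant; Issue III → respondent. The claimant must prevail on every issue; overall, the respondent prevails.

respondent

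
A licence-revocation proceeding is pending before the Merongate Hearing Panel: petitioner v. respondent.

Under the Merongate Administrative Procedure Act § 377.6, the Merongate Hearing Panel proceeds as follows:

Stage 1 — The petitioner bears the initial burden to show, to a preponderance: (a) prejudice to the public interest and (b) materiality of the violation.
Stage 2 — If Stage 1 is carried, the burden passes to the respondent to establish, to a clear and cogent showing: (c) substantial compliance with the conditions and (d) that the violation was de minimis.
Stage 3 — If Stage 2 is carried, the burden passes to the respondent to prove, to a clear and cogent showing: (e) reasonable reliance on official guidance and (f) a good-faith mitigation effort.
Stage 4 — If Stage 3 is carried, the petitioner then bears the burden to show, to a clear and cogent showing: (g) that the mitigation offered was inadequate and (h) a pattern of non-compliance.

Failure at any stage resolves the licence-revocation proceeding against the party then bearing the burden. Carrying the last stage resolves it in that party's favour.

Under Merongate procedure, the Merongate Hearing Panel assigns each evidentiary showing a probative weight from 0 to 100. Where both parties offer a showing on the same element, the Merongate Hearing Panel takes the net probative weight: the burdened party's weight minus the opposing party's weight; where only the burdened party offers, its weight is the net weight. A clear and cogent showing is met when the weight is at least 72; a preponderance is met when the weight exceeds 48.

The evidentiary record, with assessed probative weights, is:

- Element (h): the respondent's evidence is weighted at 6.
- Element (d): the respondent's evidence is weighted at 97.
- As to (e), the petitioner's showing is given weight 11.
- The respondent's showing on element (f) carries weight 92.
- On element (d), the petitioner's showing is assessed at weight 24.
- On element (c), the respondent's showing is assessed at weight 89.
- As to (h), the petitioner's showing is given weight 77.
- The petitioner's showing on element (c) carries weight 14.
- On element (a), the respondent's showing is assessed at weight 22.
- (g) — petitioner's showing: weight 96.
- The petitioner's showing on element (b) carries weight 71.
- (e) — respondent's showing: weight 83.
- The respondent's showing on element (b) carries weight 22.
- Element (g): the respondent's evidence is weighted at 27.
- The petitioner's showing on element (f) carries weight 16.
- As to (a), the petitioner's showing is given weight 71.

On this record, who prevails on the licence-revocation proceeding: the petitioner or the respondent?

respondent

At Stage 1 the petitioner must meet a preponderance (weight exceeds 48): on (a) the weight is 71 less the opposing 22 gives net 49, which does exceed 48, so (a) meets the standard; on (b) the weight is 71 less the opposing 22 gives net 49, > 48, so (b) meets the standard.
  All elements met. The burden passes to the respondent.
At Stage 2 the respondent must meet a clear and cogent showing (weight is at least 72): on (c) the weight is 89 less the opposing 14 gives net 75, which does reach 72, so (c) meets the standard; on (d) the weight is 97 less the opposing 24 gives net 73, ≥ 72, so (d) meets the standard.
  Stage 2 is satisfied; the respondent continues to bear the burden.
At Stage 3 the respondent must meet a clear and cogent showing (weight is at least 72): on (e) the weight is 83 less the opposing 11 gives net 72, which does reach 72, so (e) meets the standard; on (f) the weight is 92 less the opposing 16 gives net 76, ≥ 72, so (f) meets the standard.
  The respondent carries Stage 3; the petitioner now bears the burden.
At Stage 4 the petitioner must meet a clear and cogent showing (weight is at least 72): on (g) the weight is 96 less the opposing 27 gives net 69, < 72, so (g) does not meet the standard; on (h) the weight is 77 less the opposing 6 gives net 71, which does not reach 72, so (h) does not meet the standard.
  Stage 4 not carried; the petitioner fails its burden.
The respondent prevails.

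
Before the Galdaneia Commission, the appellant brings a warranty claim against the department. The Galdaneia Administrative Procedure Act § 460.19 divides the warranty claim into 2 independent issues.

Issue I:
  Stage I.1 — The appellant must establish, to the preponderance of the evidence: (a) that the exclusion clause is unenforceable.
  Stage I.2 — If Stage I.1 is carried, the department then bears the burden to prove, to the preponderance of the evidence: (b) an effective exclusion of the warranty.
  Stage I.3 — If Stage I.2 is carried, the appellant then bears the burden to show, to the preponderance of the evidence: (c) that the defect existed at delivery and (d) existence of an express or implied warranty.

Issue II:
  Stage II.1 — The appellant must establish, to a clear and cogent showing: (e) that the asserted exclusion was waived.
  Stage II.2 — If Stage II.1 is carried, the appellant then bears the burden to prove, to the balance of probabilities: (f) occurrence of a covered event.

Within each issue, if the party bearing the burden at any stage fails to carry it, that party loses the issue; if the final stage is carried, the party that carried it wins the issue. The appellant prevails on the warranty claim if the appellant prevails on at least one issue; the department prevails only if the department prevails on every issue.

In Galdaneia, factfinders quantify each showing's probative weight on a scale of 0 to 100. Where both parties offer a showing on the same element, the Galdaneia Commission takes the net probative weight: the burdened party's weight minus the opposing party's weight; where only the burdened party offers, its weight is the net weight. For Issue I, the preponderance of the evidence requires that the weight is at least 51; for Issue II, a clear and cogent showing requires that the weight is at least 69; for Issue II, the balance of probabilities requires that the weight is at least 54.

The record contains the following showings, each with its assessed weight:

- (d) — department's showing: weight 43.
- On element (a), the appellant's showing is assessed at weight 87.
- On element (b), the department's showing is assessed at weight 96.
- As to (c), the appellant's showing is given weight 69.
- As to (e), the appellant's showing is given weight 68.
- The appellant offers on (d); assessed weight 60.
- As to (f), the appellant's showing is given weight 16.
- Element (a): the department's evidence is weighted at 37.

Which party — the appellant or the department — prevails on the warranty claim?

— Issue I —
Stage I.1 (appellant, the preponderance of the evidence, weight is at least 51): (a) net 87−37=50 < 51 — fails.
  Not every element is met, so the appellant fails to carry Stage I.1.
The analysis ends at Stage I.1; the department prevails on this issue.
— Issue II —
Stage II.1 (appellant, a clear and cogent showing, weight is at least 69): (e) 68 < 69 — fails.
  The appellant does not carry Stage II.1.
So the department prevails on this issue.
Per-issue: Issue I → department; Issue II → department. The appellant must prevail on at least one issue; overall, the department prevails.

department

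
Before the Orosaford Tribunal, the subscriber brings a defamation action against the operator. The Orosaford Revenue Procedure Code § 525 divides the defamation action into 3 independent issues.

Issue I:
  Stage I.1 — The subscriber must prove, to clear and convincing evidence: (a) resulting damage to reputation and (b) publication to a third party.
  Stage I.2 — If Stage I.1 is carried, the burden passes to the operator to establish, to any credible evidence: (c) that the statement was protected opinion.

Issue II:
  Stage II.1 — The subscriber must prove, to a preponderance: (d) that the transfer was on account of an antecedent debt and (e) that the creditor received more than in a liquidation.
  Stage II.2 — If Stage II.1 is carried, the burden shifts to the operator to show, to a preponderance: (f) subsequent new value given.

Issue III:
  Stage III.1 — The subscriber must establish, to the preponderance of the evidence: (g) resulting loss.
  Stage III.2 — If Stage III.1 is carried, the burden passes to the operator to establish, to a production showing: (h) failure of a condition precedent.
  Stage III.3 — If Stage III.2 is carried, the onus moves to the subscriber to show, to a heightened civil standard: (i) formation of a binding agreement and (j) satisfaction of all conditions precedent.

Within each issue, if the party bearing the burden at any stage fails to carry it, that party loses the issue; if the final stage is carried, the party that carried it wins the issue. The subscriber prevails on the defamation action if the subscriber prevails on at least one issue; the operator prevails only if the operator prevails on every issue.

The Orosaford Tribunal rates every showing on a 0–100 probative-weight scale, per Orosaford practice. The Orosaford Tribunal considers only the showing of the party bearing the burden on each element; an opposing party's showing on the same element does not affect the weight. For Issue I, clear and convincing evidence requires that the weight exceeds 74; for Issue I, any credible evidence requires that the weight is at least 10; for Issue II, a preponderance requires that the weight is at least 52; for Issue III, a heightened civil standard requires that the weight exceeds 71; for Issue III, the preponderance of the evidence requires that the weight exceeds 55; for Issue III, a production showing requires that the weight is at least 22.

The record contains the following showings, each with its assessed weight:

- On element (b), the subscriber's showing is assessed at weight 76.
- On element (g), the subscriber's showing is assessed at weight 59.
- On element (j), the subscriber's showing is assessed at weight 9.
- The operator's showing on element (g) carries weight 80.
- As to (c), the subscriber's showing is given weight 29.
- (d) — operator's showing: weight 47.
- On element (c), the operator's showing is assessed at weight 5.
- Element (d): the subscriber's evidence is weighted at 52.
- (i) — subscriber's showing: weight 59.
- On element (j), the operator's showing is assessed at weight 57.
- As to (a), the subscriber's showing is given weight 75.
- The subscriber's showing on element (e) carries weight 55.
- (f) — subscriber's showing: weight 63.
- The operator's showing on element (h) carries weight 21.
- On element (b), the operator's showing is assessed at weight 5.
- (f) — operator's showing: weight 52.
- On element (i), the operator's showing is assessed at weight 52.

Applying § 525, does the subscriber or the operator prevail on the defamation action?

subscriber

— Issue I —
At Stage I.1 the subscriber must meet clear and convincing evidence (weight exceeds 74): on (a) the weight is 75, > 74, so (a) meets the standard; on (b) the weight is 76 (the operator's 5 is given no effect), which does exceed 74, so (b) meets the standard.
  All elements met. The burden passes to the operator.
At Stage I.2 the operator must meet any credible evidence (weight is at least 10): on (c) the weight is 5 (the subscriber's 29 is given no effect), < 10, so (c) does not meet the standard.
  Stage I.2 not carried; the operator fails its burden.
So the subscriber prevails on this issue.
— Issue II —
Stage II.1 (subscriber, a preponderance, weight is at least 52): (d) 52 (operator's 47 disregarded) ≥ 52 — meets; (e) 55 ≥ 52 — meets.
  Stage II.1 is satisfied; the onus moves to the operator.
Stage II.2 (operator, a preponderance, weight is at least 52): (f) 52 (subscriber's 63 disregarded) ≥ 52 — meets.
  The operator carries the last stage.
All stages carried — the operator prevails on this issue.
— Issue III —
Stage III.1 (subscriber, the preponderance of the evidence, weight exceeds 55): (g) 59 (operator's 80 disregarded) > 55 — meets.
  Stage III.1 is satisfied; the onus moves to the operator.
Stage III.2 (operator, a production showing, weight is at least 22): (h) 21 < 22 — fails.
  The operator does not carry Stage III.2.
The subscriber prevails on this issue.
Per-issue: Issue I → subscriber; Issue II → operator; Issue III → subscriber. The subscriber must prevail on at least one issue; overall, the subscriber prevails.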